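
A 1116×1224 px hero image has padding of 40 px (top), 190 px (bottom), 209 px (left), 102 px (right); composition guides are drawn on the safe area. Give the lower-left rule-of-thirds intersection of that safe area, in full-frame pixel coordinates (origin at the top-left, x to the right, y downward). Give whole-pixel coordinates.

Content width = 1116 − 209 − 102 = 805 px; content height = 1224 − 40 − 190 = 994 px.
Lower-left is one-third across and two-thirds down within the safe area.
x = 209 + 1 × 805/3 = 209 + 268.33 ≈ 477
y = 40 + 2 × 994/3 = 40 + 662.67 ≈ 703

x = 477 px, y = 703 px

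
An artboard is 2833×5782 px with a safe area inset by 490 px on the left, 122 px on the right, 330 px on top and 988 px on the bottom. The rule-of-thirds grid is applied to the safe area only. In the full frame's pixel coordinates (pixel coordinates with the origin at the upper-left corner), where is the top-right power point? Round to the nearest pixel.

(1971, 1818)

Content width = 2833 − 490 − 122 = 2221 px; content height = 5782 − 330 − 988 = 4464 px.
Top-right is two-thirds across and one-third down within the safe area.
x = 490 + 2 × 2221/3 = 490 + 1480.67 ≈ 1971
y = 330 + 1 × 4464/3 = 330 + 1488.00 ≈ 1818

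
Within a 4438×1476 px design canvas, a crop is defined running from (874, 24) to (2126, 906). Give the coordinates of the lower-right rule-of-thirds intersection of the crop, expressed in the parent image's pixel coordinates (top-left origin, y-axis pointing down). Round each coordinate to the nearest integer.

x = 1709 px, y = 612 px

Crop width = 2126 − 874 = 1252 px; one third is 417.33 px.
Crop height = 906 − 24 = 882 px; one third is 294.00 px.
The lower-right point is two-thirds across and two-thirds down within the crop:
x = 874 + 2 × 417.33 ≈ 1709; y = 24 + 2 × 294.00 ≈ 612.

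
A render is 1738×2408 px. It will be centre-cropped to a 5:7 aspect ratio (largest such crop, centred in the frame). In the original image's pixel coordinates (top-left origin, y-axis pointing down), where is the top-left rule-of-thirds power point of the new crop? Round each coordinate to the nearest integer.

1738/2408 > 5/7, so the 5:7 crop keeps the full height 2408 and trims width to 2408 × 5/7 = 1720.00 px.
Left offset = (1738 − 1720.00)/2 = 9.00 px; top offset = 0.
Top-left is one-third across and one-third down within the crop:
x = 9.00 + 1 × 1720.00/3 ≈ 582; y = 0.00 + 1 × 2408.00/3 ≈ 803.

(582, 803)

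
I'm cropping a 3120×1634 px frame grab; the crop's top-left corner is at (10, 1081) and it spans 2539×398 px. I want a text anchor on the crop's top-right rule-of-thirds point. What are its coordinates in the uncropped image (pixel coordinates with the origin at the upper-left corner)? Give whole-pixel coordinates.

x = 1703 px, y = 1214 px

One third of the crop width 2539 is 846.33 px.
One third of the crop height 398 is 132.67 px.
The top-right point is two-thirds across and one-third down within the crop:
x = 10 + 2 × 846.33 ≈ 1703; y = 1081 + 1 × 132.67 ≈ 1214.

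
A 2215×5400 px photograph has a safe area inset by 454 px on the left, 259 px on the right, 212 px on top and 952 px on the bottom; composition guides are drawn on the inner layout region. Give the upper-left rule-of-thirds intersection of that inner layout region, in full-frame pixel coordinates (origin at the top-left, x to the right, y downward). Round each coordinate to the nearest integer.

Content width = 2215 − 454 − 259 = 1502 px; content height = 5400 − 212 − 952 = 4236 px.
Upper-left is one-third across and one-third down within the inner layout region.
x = 454 + 1 × 1502/3 = 454 + 500.67 ≈ 955
y = 212 + 1 × 4236/3 = 212 + 1412.00 ≈ 1624

x = 955 px, y = 1624 px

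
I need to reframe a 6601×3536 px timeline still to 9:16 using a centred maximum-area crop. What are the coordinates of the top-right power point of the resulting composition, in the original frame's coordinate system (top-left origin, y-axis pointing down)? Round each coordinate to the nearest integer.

6601/3536 > 9/16, so the 9:16 crop keeps the full height 3536 and trims width to 3536 × 9/16 = 1989.00 px.
Left offset = (6601 − 1989.00)/2 = 2306.00 px; top offset = 0.
Top-right is two-thirds across and one-third down within the crop:
x = 2306.00 + 2 × 1989.00/3 ≈ 3632; y = 0.00 + 1 × 3536.00/3 ≈ 1179.

x = 3632 px, y = 1179 px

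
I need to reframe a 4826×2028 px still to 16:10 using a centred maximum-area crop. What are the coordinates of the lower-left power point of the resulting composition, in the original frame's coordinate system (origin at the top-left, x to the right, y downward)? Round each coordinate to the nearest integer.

4826/2028 > 16/10, so the 16:10 crop keeps the full height 2028 and trims width to 2028 × 16/10 = 3244.80 px.
Left offset = (4826 − 3244.80)/2 = 790.60 px; top offset = 0.
Lower-left is one-third across and two-thirds down within the crop:
x = 790.60 + 1 × 3244.80/3 ≈ 1872; y = 0.00 + 2 × 2028.00/3 ≈ 1352.

x = 1872 px, y = 1352 px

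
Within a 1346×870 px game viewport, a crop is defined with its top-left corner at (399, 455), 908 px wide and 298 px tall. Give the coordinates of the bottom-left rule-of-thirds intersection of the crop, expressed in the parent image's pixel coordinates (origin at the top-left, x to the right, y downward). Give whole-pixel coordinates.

(702, 654)

One third of the crop width 908 is 302.67 px.
One third of the crop height 298 is 99.33 px.
The bottom-left point is one-third across and two-thirds down within the crop:
x = 399 + 1 × 302.67 ≈ 702; y = 455 + 2 × 99.33 ≈ 654.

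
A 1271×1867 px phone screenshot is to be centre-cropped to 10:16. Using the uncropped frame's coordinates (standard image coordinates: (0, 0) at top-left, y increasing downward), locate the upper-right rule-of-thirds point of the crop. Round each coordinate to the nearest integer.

x = 830 px, y = 622 px

1271/1867 > 10/16, so the 10:16 crop keeps the full height 1867 and trims width to 1867 × 10/16 = 1166.88 px.
Left offset = (1271 − 1166.88)/2 = 52.06 px; top offset = 0.
Upper-right is two-thirds across and one-third down within the crop:
x = 52.06 + 2 × 1166.88/3 ≈ 830; y = 0.00 + 1 × 1867.00/3 ≈ 622.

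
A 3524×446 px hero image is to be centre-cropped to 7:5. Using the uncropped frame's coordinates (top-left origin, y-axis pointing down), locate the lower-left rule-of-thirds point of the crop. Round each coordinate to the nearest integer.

3524/446 > 7/5, so the 7:5 crop keeps the full height 446 and trims width to 446 × 7/5 = 624.40 px.
Left offset = (3524 − 624.40)/2 = 1449.80 px; top offset = 0.
Lower-left is one-third across and two-thirds down within the crop:
x = 1449.80 + 1 × 624.40/3 ≈ 1658; y = 0.00 + 2 × 446.00/3 ≈ 297.

x = 1658 px, y = 297 px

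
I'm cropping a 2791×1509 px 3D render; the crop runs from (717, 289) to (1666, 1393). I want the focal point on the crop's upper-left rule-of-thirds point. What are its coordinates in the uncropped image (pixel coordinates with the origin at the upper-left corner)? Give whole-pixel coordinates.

Crop width = 1666 − 717 = 949 px; one third is 316.33 px.
Crop height = 1393 − 289 = 1104 px; one third is 368.00 px.
The upper-left point is one-third across and one-third down within the crop:
x = 717 + 1 × 316.33 ≈ 1033; y = 289 + 1 × 368.00 ≈ 657.

x = 1033 px, y = 657 px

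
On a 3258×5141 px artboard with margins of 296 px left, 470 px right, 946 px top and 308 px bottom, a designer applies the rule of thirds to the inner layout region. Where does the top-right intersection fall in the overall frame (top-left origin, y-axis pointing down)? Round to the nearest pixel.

x = 1957 px, y = 2242 px

Content width = 3258 − 296 − 470 = 2492 px; content height = 5141 − 946 − 308 = 3887 px.
Top-right is two-thirds across and one-third down within the inner layout region.
x = 296 + 2 × 2492/3 = 296 + 1661.33 ≈ 1957
y = 946 + 1 × 3887/3 = 946 + 1295.67 ≈ 2242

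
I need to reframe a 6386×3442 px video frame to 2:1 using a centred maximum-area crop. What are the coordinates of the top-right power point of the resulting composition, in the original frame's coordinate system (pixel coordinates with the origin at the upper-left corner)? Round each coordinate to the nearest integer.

6386/3442 < 2/1, so the 2:1 crop keeps the full width 6386 and trims height to 6386 × 1/2 = 3193.00 px.
Top offset = (3442 − 3193.00)/2 = 124.50 px; left offset = 0.
Top-right is two-thirds across and one-third down within the crop:
x = 0.00 + 2 × 6386.00/3 ≈ 4257; y = 124.50 + 1 × 3193.00/3 ≈ 1189.

(4257, 1189)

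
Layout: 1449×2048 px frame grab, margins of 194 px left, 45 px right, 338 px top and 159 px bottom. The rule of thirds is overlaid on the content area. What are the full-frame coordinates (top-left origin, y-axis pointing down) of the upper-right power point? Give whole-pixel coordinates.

x = 1001 px, y = 855 px

Content width = 1449 − 194 − 45 = 1210 px; content height = 2048 − 338 − 159 = 1551 px.
Upper-right is two-thirds across and one-third down within the content area.
x = 194 + 2 × 1210/3 = 194 + 806.67 ≈ 1001
y = 338 + 1 × 1551/3 = 338 + 517.00 ≈ 855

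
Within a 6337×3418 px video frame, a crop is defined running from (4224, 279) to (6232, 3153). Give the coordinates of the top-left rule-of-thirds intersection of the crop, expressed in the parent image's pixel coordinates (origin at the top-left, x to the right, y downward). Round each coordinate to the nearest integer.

Crop width = 6232 − 4224 = 2008 px; one third is 669.33 px.
Crop height = 3153 − 279 = 2874 px; one third is 958.00 px.
The top-left point is one-third across and one-third down within the crop:
x = 4224 + 1 × 669.33 ≈ 4893; y = 279 + 1 × 958.00 ≈ 1237.

(4893, 1237)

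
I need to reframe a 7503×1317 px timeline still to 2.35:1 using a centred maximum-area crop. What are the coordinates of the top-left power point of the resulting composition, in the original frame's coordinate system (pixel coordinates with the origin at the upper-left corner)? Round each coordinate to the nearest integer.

7503/1317 > 2.35/1, so the 2.35:1 crop keeps the full height 1317 and trims width to 1317 × 2.35/1 = 3094.95 px.
Left offset = (7503 − 3094.95)/2 = 2204.02 px; top offset = 0.
Top-left is one-third across and one-third down within the crop:
x = 2204.02 + 1 × 3094.95/3 ≈ 3236; y = 0.00 + 1 × 1317.00/3 ≈ 439.

(3236, 439)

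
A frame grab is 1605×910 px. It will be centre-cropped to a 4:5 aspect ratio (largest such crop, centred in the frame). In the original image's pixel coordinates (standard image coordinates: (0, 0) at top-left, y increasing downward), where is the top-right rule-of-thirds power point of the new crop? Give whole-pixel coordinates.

x = 924 px, y = 303 px

1605/910 > 4/5, so the 4:5 crop keeps the full height 910 and trims width to 910 × 4/5 = 728.00 px.
Left offset = (1605 − 728.00)/2 = 438.50 px; top offset = 0.
Top-right is two-thirds across and one-third down within the crop:
x = 438.50 + 2 × 728.00/3 ≈ 924; y = 0.00 + 1 × 910.00/3 ≈ 303.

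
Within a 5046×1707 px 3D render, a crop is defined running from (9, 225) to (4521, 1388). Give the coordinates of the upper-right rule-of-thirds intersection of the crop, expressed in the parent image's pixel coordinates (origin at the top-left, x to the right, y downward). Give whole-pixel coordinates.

Crop width = 4521 − 9 = 4512 px; one third is 1504.00 px.
Crop height = 1388 − 225 = 1163 px; one third is 387.67 px.
The upper-right point is two-thirds across and one-third down within the crop:
x = 9 + 2 × 1504.00 ≈ 3017; y = 225 + 1 × 387.67 ≈ 613.

(3017, 613)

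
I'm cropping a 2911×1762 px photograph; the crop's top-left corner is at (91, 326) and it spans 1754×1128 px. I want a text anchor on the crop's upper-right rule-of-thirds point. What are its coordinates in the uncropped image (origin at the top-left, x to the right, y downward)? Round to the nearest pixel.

(1260, 702)

One third of the crop width 1754 is 584.67 px.
One third of the crop height 1128 is 376.00 px.
The upper-right point is two-thirds across and one-third down within the crop:
x = 91 + 2 × 584.67 ≈ 1260; y = 326 + 1 × 376.00 ≈ 702.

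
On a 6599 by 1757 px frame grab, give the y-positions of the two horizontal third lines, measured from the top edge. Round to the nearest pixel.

1757 / 3 = 585.67, so the horizontal lines sit at one and two thirds of 1757.

586 px and 1171 px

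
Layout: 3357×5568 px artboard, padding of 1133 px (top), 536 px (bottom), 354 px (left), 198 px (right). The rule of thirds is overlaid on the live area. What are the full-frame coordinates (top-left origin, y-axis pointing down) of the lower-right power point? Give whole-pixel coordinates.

Content width = 3357 − 354 − 198 = 2805 px; content height = 5568 − 1133 − 536 = 3899 px.
Lower-right is two-thirds across and two-thirds down within the live area.
x = 354 + 2 × 2805/3 = 354 + 1870.00 ≈ 2224
y = 1133 + 2 × 3899/3 = 1133 + 2599.33 ≈ 3732

x = 2224 px, y = 3732 px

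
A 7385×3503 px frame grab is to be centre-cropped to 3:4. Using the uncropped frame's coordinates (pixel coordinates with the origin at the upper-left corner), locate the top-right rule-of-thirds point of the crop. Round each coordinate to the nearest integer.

7385/3503 > 3/4, so the 3:4 crop keeps the full height 3503 and trims width to 3503 × 3/4 = 2627.25 px.
Left offset = (7385 − 2627.25)/2 = 2378.88 px; top offset = 0.
Top-right is two-thirds across and one-third down within the crop:
x = 2378.88 + 2 × 2627.25/3 ≈ 4130; y = 0.00 + 1 × 3503.00/3 ≈ 1168.

(4130, 1168)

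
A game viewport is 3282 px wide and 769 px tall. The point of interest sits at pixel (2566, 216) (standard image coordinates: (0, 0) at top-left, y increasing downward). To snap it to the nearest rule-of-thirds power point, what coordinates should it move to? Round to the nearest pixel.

Third lines: x ∈ {1094, 2188}, y ∈ {256, 513}.
2566 is closer to x = 2188; 216 is closer to y = 256.
So the nearest intersection is the upper-right power point.

(2188, 256)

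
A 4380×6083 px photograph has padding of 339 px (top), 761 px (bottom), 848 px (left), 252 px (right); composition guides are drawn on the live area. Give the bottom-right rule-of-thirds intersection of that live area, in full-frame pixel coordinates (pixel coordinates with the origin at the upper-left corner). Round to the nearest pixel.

(3035, 3661)

Content width = 4380 − 848 − 252 = 3280 px; content height = 6083 − 339 − 761 = 4983 px.
Bottom-right is two-thirds across and two-thirds down within the live area.
x = 848 + 2 × 3280/3 = 848 + 2186.67 ≈ 3035
y = 339 + 2 × 4983/3 = 339 + 3322.00 ≈ 3661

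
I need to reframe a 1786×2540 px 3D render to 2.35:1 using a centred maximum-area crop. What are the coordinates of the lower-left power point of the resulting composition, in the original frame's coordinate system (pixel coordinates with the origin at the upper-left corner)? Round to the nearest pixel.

1786/2540 < 2.35/1, so the 2.35:1 crop keeps the full width 1786 and trims height to 1786 × 1/2.35 = 760.00 px.
Top offset = (2540 − 760.00)/2 = 890.00 px; left offset = 0.
Lower-left is one-third across and two-thirds down within the crop:
x = 0.00 + 1 × 1786.00/3 ≈ 595; y = 890.00 + 2 × 760.00/3 ≈ 1397.

(595, 1397)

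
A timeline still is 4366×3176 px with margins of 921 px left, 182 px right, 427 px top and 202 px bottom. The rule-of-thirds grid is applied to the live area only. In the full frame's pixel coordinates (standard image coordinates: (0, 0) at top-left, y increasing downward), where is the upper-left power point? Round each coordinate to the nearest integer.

(2009, 1276)

Content width = 4366 − 921 − 182 = 3263 px; content height = 3176 − 427 − 202 = 2547 px.
Upper-left is one-third across and one-third down within the live area.
x = 921 + 1 × 3263/3 = 921 + 1087.67 ≈ 2009
y = 427 + 1 × 2547/3 = 427 + 849.00 ≈ 1276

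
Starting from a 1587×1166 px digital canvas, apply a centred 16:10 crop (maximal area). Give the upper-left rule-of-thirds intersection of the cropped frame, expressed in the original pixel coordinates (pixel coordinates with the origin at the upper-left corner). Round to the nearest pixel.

1587/1166 < 16/10, so the 16:10 crop keeps the full width 1587 and trims height to 1587 × 10/16 = 991.88 px.
Top offset = (1166 − 991.88)/2 = 87.06 px; left offset = 0.
Upper-left is one-third across and one-third down within the crop:
x = 0.00 + 1 × 1587.00/3 ≈ 529; y = 87.06 + 1 × 991.88/3 ≈ 418.

x = 529 px, y = 418 px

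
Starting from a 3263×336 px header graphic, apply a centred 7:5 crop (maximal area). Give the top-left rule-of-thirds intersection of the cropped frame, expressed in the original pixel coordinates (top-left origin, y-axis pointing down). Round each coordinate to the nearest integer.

3263/336 > 7/5, so the 7:5 crop keeps the full height 336 and trims width to 336 × 7/5 = 470.40 px.
Left offset = (3263 − 470.40)/2 = 1396.30 px; top offset = 0.
Top-left is one-third across and one-third down within the crop:
x = 1396.30 + 1 × 470.40/3 ≈ 1553; y = 0.00 + 1 × 336.00/3 ≈ 112.

x = 1553 px, y = 112 px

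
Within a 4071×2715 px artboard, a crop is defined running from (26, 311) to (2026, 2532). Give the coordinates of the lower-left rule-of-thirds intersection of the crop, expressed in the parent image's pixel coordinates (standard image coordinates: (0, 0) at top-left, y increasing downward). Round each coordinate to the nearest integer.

(693, 1792)

Crop width = 2026 − 26 = 2000 px; one third is 666.67 px.
Crop height = 2532 − 311 = 2221 px; one third is 740.33 px.
The lower-left point is one-third across and two-thirds down within the crop:
x = 26 + 1 × 666.67 ≈ 693; y = 311 + 2 × 740.33 ≈ 1792.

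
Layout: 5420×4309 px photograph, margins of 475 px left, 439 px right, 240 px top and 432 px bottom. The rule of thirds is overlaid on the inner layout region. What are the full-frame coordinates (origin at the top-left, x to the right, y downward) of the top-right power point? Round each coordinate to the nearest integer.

Content width = 5420 − 475 − 439 = 4506 px; content height = 4309 − 240 − 432 = 3637 px.
Top-right is two-thirds across and one-third down within the inner layout region.
x = 475 + 2 × 4506/3 = 475 + 3004.00 ≈ 3479
y = 240 + 1 × 3637/3 = 240 + 1212.33 ≈ 1452

(3479, 1452)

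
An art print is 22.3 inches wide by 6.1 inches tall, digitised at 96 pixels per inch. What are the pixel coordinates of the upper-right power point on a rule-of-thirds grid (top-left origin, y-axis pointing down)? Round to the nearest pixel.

(1427, 195)

In pixels the canvas is 22.3 × 96 = 2140.8 wide and 6.1 × 96 = 585.6 tall.
The upper-right point is two-thirds across and one-third down:
x = 2 × 2140.8/3 ≈ 1427; y = 1 × 585.6/3 ≈ 195.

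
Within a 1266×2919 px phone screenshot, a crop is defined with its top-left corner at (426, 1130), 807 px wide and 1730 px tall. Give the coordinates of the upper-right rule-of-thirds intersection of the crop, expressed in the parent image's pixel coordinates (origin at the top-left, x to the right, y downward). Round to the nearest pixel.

x = 964 px, y = 1707 px

One third of the crop width 807 is 269.00 px.
One third of the crop height 1730 is 576.67 px.
The upper-right point is two-thirds across and one-third down within the crop:
x = 426 + 2 × 269.00 ≈ 964; y = 1130 + 1 × 576.67 ≈ 1707.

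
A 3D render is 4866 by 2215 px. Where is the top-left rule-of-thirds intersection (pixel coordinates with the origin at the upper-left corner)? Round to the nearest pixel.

The top-left point sits one-third of the way across and one-third of the way down.
x = 1 × 4866/3 ≈ 1622; y = 1 × 2215/3 ≈ 738.

x = 1622 px, y = 738 px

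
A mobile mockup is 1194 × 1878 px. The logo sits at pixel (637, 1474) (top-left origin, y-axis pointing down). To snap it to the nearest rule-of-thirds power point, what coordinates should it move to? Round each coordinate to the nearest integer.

Third lines: x ∈ {398, 796}, y ∈ {626, 1252}.
637 is closer to x = 796; 1474 is closer to y = 1252.
So the nearest intersection is the lower-right power point.

(796, 1252)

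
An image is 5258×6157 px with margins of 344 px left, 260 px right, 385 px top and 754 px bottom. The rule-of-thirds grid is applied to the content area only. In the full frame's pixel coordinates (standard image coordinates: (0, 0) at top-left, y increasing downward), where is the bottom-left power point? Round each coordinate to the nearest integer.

(1895, 3730)

Content width = 5258 − 344 − 260 = 4654 px; content height = 6157 − 385 − 754 = 5018 px.
Bottom-left is one-third across and two-thirds down within the content area.
x = 344 + 1 × 4654/3 = 344 + 1551.33 ≈ 1895
y = 385 + 2 × 5018/3 = 385 + 3345.33 ≈ 3730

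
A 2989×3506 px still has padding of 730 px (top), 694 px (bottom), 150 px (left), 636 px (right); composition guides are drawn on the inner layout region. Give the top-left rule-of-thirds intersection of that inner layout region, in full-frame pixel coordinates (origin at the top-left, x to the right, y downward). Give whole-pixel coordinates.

(884, 1424)

Content width = 2989 − 150 − 636 = 2203 px; content height = 3506 − 730 − 694 = 2082 px.
Top-left is one-third across and one-third down within the inner layout region.
x = 150 + 1 × 2203/3 = 150 + 734.33 ≈ 884
y = 730 + 1 × 2082/3 = 730 + 694.00 ≈ 1424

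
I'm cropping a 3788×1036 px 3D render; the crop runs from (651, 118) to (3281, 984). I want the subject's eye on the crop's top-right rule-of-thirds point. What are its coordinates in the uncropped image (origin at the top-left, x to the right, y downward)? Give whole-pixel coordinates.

(2404, 407)

Crop width = 3281 − 651 = 2630 px; one third is 876.67 px.
Crop height = 984 − 118 = 866 px; one third is 288.67 px.
The top-right point is two-thirds across and one-third down within the crop:
x = 651 + 2 × 876.67 ≈ 2404; y = 118 + 1 × 288.67 ≈ 407.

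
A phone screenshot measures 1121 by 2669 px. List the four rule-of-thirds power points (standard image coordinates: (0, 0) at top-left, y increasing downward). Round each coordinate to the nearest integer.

One third of 1121 is 373.67; one third of 2669 is 889.67.
Vertical third lines at x = 374 and x = 747; horizontal third lines at y = 890 and y = 1779.

(374, 890), (747, 890), (374, 1779), (747, 1779)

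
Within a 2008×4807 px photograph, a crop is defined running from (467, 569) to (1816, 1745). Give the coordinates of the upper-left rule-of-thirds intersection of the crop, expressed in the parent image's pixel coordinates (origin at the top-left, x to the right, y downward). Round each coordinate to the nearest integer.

x = 917 px, y = 961 px

Crop width = 1816 − 467 = 1349 px; one third is 449.67 px.
Crop height = 1745 − 569 = 1176 px; one third is 392.00 px.
The upper-left point is one-third across and one-third down within the crop:
x = 467 + 1 × 449.67 ≈ 917; y = 569 + 1 × 392.00 ≈ 961.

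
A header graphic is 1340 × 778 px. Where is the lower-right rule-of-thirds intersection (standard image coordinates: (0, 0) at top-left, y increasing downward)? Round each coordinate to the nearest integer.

The lower-right point sits two-thirds of the way across and two-thirds of the way down.
x = 2 × 1340/3 ≈ 893; y = 2 × 778/3 ≈ 519.

x = 893 px, y = 519 px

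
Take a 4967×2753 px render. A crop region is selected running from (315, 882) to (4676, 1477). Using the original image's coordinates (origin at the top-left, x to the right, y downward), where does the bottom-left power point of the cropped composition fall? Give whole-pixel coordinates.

Crop width = 4676 − 315 = 4361 px; one third is 1453.67 px.
Crop height = 1477 − 882 = 595 px; one third is 198.33 px.
The bottom-left point is one-third across and two-thirds down within the crop:
x = 315 + 1 × 1453.67 ≈ 1769; y = 882 + 2 × 198.33 ≈ 1279.

x = 1769 px, y = 1279 px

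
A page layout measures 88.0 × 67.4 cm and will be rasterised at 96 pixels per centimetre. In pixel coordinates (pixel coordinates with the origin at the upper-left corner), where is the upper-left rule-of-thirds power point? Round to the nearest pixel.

(2816, 2157)

In pixels the canvas is 88.0 × 96 = 8448 wide and 67.4 × 96 = 6470.4 tall.
The upper-left point is one-third across and one-third down:
x = 1 × 8448/3 ≈ 2816; y = 1 × 6470.4/3 ≈ 2157.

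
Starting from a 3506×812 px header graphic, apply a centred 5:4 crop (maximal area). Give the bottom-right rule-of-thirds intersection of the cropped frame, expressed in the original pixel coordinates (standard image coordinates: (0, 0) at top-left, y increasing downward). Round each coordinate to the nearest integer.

3506/812 > 5/4, so the 5:4 crop keeps the full height 812 and trims width to 812 × 5/4 = 1015.00 px.
Left offset = (3506 − 1015.00)/2 = 1245.50 px; top offset = 0.
Bottom-right is two-thirds across and two-thirds down within the crop:
x = 1245.50 + 2 × 1015.00/3 ≈ 1922; y = 0.00 + 2 × 812.00/3 ≈ 541.

x = 1922 px, y = 541 px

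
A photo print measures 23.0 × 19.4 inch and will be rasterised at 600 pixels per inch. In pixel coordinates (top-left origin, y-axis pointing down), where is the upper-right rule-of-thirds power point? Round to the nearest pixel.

In pixels the canvas is 23.0 × 600 = 13800 wide and 19.4 × 600 = 11640 tall.
The upper-right point is two-thirds across and one-third down:
x = 2 × 13800/3 ≈ 9200; y = 1 × 11640/3 ≈ 3880.

(9200, 3880)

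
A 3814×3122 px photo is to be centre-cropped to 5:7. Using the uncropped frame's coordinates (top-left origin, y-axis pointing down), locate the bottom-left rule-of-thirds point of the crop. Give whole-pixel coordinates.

3814/3122 > 5/7, so the 5:7 crop keeps the full height 3122 and trims width to 3122 × 5/7 = 2230.00 px.
Left offset = (3814 − 2230.00)/2 = 792.00 px; top offset = 0.
Bottom-left is one-third across and two-thirds down within the crop:
x = 792.00 + 1 × 2230.00/3 ≈ 1535; y = 0.00 + 2 × 3122.00/3 ≈ 2081.

x = 1535 px, y = 2081 px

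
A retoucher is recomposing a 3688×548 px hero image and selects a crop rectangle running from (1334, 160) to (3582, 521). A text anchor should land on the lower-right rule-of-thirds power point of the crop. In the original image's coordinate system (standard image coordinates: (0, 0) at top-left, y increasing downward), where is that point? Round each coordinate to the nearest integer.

Crop width = 3582 − 1334 = 2248 px; one third is 749.33 px.
Crop height = 521 − 160 = 361 px; one third is 120.33 px.
The lower-right point is two-thirds across and two-thirds down within the crop:
x = 1334 + 2 × 749.33 ≈ 2833; y = 160 + 2 × 120.33 ≈ 401.

x = 2833 px, y = 401 px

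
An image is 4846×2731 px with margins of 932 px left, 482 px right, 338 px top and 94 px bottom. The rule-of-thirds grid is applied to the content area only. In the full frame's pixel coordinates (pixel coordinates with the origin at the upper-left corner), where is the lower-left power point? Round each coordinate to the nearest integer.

(2076, 1871)

Content width = 4846 − 932 − 482 = 3432 px; content height = 2731 − 338 − 94 = 2299 px.
Lower-left is one-third across and two-thirds down within the content area.
x = 932 + 1 × 3432/3 = 932 + 1144.00 ≈ 2076
y = 338 + 2 × 2299/3 = 338 + 1532.67 ≈ 1871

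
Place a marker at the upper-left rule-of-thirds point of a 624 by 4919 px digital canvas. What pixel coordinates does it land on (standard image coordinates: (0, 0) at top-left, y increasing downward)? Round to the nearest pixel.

x = 208 px, y = 1640 px

The upper-left point sits one-third of the way across and one-third of the way down.
x = 1 × 624/3 ≈ 208; y = 1 × 4919/3 ≈ 1640.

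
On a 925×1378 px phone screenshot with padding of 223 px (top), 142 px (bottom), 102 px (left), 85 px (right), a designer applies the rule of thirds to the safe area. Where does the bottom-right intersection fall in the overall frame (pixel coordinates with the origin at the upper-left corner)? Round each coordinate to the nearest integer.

x = 594 px, y = 898 px

Content width = 925 − 102 − 85 = 738 px; content height = 1378 − 223 − 142 = 1013 px.
Bottom-right is two-thirds across and two-thirds down within the safe area.
x = 102 + 2 × 738/3 = 102 + 492.00 ≈ 594
y = 223 + 2 × 1013/3 = 223 + 675.33 ≈ 898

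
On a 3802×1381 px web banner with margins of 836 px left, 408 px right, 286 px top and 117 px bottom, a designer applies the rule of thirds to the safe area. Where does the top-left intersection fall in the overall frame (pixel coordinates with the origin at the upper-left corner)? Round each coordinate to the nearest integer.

Content width = 3802 − 836 − 408 = 2558 px; content height = 1381 − 286 − 117 = 978 px.
Top-left is one-third across and one-third down within the safe area.
x = 836 + 1 × 2558/3 = 836 + 852.67 ≈ 1689
y = 286 + 1 × 978/3 = 286 + 326.00 ≈ 612

(1689, 612)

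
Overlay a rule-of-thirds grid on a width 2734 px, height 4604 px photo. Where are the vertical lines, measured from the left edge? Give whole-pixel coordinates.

2734 / 3 = 911.33, so the vertical lines sit at one and two thirds of 2734.

911 px and 1823 px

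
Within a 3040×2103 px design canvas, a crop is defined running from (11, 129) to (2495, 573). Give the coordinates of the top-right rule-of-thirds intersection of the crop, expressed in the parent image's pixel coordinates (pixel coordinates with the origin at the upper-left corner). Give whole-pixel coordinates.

Crop width = 2495 − 11 = 2484 px; one third is 828.00 px.
Crop height = 573 − 129 = 444 px; one third is 148.00 px.
The top-right point is two-thirds across and one-third down within the crop:
x = 11 + 2 × 828.00 ≈ 1667; y = 129 + 1 × 148.00 ≈ 277.

(1667, 277)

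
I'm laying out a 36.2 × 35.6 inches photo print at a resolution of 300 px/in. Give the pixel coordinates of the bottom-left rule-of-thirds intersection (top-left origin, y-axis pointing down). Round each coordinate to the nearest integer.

In pixels the canvas is 36.2 × 300 = 10860 wide and 35.6 × 300 = 10680 tall.
The bottom-left point is one-third across and two-thirds down:
x = 1 × 10860/3 ≈ 3620; y = 2 × 10680/3 ≈ 7120.

x = 3620 px, y = 7120 px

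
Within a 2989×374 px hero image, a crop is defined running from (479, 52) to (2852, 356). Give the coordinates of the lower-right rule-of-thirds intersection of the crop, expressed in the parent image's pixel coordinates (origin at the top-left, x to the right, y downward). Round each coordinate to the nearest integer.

Crop width = 2852 − 479 = 2373 px; one third is 791.00 px.
Crop height = 356 − 52 = 304 px; one third is 101.33 px.
The lower-right point is two-thirds across and two-thirds down within the crop:
x = 479 + 2 × 791.00 ≈ 2061; y = 52 + 2 × 101.33 ≈ 255.

x = 2061 px, y = 255 px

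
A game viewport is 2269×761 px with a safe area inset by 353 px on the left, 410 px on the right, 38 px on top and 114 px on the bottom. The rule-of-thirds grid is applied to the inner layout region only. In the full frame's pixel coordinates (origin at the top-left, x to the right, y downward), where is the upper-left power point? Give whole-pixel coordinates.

x = 855 px, y = 241 px

Content width = 2269 − 353 − 410 = 1506 px; content height = 761 − 38 − 114 = 609 px.
Upper-left is one-third across and one-third down within the inner layout region.
x = 353 + 1 × 1506/3 = 353 + 502.00 ≈ 855
y = 38 + 1 × 609/3 = 38 + 203.00 ≈ 241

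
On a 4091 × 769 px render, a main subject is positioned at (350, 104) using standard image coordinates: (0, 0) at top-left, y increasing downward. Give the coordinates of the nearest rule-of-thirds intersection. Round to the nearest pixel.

Third lines: x ∈ {1364, 2727}, y ∈ {256, 513}.
350 is closer to x = 1364; 104 is closer to y = 256.
So the nearest intersection is the upper-left power point.

x = 1364 px, y = 256 px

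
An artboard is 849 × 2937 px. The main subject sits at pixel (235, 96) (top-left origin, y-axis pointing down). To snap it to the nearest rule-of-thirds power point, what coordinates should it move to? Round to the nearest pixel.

(283, 979)

Third lines: x ∈ {283, 566}, y ∈ {979, 1958}.
235 is closer to x = 283; 96 is closer to y = 979.
So the nearest intersection is the upper-left power point.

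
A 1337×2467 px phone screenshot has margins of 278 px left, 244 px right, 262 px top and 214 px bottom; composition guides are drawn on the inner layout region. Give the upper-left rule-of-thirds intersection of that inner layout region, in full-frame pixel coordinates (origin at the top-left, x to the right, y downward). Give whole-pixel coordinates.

x = 550 px, y = 926 px

Content width = 1337 − 278 − 244 = 815 px; content height = 2467 − 262 − 214 = 1991 px.
Upper-left is one-third across and one-third down within the inner layout region.
x = 278 + 1 × 815/3 = 278 + 271.67 ≈ 550
y = 262 + 1 × 1991/3 = 262 + 663.67 ≈ 926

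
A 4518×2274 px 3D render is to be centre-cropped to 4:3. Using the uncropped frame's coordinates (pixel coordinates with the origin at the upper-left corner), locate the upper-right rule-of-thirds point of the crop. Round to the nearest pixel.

4518/2274 > 4/3, so the 4:3 crop keeps the full height 2274 and trims width to 2274 × 4/3 = 3032.00 px.
Left offset = (4518 − 3032.00)/2 = 743.00 px; top offset = 0.
Upper-right is two-thirds across and one-third down within the crop:
x = 743.00 + 2 × 3032.00/3 ≈ 2764; y = 0.00 + 1 × 2274.00/3 ≈ 758.

(2764, 758)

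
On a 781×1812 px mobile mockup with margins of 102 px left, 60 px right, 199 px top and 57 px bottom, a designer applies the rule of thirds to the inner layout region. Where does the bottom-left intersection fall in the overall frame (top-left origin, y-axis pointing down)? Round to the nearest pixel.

x = 308 px, y = 1236 px

Content width = 781 − 102 − 60 = 619 px; content height = 1812 − 199 − 57 = 1556 px.
Bottom-left is one-third across and two-thirds down within the inner layout region.
x = 102 + 1 × 619/3 = 102 + 206.33 ≈ 308
y = 199 + 2 × 1556/3 = 199 + 1037.33 ≈ 1236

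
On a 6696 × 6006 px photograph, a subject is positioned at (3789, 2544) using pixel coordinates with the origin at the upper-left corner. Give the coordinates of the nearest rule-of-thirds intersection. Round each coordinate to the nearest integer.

(4464, 2002)

Third lines: x ∈ {2232, 4464}, y ∈ {2002, 4004}.
3789 is closer to x = 4464; 2544 is closer to y = 2002.
So the nearest intersection is the upper-right power point.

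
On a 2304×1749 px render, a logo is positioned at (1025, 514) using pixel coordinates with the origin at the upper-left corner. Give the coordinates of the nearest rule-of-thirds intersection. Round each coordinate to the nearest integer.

Third lines: x ∈ {768, 1536}, y ∈ {583, 1166}.
1025 is closer to x = 768; 514 is closer to y = 583.
So the nearest intersection is the upper-left power point.

(768, 583)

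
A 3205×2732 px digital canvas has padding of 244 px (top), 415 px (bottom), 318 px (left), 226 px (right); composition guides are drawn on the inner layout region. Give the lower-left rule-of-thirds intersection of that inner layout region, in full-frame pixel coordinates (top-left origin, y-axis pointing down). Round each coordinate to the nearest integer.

(1205, 1626)

Content width = 3205 − 318 − 226 = 2661 px; content height = 2732 − 244 − 415 = 2073 px.
Lower-left is one-third across and two-thirds down within the inner layout region.
x = 318 + 1 × 2661/3 = 318 + 887.00 ≈ 1205
y = 244 + 2 × 2073/3 = 244 + 1382.00 ≈ 1626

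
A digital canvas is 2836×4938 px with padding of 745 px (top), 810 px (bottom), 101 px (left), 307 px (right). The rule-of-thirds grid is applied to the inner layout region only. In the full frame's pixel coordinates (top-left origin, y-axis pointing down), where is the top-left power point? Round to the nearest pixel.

x = 910 px, y = 1873 px

Content width = 2836 − 101 − 307 = 2428 px; content height = 4938 − 745 − 810 = 3383 px.
Top-left is one-third across and one-third down within the inner layout region.
x = 101 + 1 × 2428/3 = 101 + 809.33 ≈ 910
y = 745 + 1 × 3383/3 = 745 + 1127.67 ≈ 1873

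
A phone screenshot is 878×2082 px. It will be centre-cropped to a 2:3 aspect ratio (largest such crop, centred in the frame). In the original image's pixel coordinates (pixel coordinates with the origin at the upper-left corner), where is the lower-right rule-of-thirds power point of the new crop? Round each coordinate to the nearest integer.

(585, 1261)

878/2082 < 2/3, so the 2:3 crop keeps the full width 878 and trims height to 878 × 3/2 = 1317.00 px.
Top offset = (2082 − 1317.00)/2 = 382.50 px; left offset = 0.
Lower-right is two-thirds across and two-thirds down within the crop:
x = 0.00 + 2 × 878.00/3 ≈ 585; y = 382.50 + 2 × 1317.00/3 ≈ 1261.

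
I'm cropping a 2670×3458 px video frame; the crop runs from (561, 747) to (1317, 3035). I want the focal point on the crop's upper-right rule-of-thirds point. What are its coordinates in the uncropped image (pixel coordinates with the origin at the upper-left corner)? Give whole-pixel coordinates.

Crop width = 1317 − 561 = 756 px; one third is 252.00 px.
Crop height = 3035 − 747 = 2288 px; one third is 762.67 px.
The upper-right point is two-thirds across and one-third down within the crop:
x = 561 + 2 × 252.00 ≈ 1065; y = 747 + 1 × 762.67 ≈ 1510.

x = 1065 px, y = 1510 px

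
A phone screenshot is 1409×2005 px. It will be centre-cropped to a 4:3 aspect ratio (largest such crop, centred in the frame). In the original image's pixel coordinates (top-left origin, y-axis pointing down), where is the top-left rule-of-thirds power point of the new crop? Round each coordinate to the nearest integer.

1409/2005 < 4/3, so the 4:3 crop keeps the full width 1409 and trims height to 1409 × 3/4 = 1056.75 px.
Top offset = (2005 − 1056.75)/2 = 474.12 px; left offset = 0.
Top-left is one-third across and one-third down within the crop:
x = 0.00 + 1 × 1409.00/3 ≈ 470; y = 474.12 + 1 × 1056.75/3 ≈ 826.

(470, 826)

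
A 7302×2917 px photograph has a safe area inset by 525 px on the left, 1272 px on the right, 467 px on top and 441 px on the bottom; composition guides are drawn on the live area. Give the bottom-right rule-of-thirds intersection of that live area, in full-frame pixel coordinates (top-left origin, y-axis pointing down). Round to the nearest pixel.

(4195, 1806)

Content width = 7302 − 525 − 1272 = 5505 px; content height = 2917 − 467 − 441 = 2009 px.
Bottom-right is two-thirds across and two-thirds down within the live area.
x = 525 + 2 × 5505/3 = 525 + 3670.00 ≈ 4195
y = 467 + 2 × 2009/3 = 467 + 1339.33 ≈ 1806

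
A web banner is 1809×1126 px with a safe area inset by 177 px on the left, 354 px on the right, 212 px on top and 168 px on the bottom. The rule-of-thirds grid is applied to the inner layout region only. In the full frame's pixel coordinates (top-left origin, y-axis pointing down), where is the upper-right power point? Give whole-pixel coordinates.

x = 1029 px, y = 461 px

Content width = 1809 − 177 − 354 = 1278 px; content height = 1126 − 212 − 168 = 746 px.
Upper-right is two-thirds across and one-third down within the inner layout region.
x = 177 + 2 × 1278/3 = 177 + 852.00 ≈ 1029
y = 212 + 1 × 746/3 = 212 + 248.67 ≈ 461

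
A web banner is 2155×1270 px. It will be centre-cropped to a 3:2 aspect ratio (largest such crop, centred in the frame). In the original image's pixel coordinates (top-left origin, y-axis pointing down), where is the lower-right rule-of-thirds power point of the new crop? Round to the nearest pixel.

2155/1270 > 3/2, so the 3:2 crop keeps the full height 1270 and trims width to 1270 × 3/2 = 1905.00 px.
Left offset = (2155 − 1905.00)/2 = 125.00 px; top offset = 0.
Lower-right is two-thirds across and two-thirds down within the crop:
x = 125.00 + 2 × 1905.00/3 ≈ 1395; y = 0.00 + 2 × 1270.00/3 ≈ 847.

x = 1395 px, y = 847 px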